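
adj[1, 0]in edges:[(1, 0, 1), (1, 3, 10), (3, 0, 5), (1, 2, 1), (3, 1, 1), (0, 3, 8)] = 1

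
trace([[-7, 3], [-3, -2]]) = -9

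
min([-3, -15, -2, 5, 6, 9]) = -15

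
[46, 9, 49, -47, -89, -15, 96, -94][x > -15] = keep x where x > -15: 46✓, 9✓, 49✓, -47✗, -89✗, -15✗, 96✓, -94✗
= [46, 9, 49, 96]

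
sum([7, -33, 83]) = 57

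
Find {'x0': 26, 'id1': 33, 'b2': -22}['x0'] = 26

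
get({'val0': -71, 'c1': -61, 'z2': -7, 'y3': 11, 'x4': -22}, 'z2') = -7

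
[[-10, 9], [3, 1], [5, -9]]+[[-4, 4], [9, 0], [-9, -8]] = [[-14, 13], [12, 1], [-4, -17]]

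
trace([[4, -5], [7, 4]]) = diagonal: 4 + 4
= 8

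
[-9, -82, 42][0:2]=[-9, -82]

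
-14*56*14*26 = -285376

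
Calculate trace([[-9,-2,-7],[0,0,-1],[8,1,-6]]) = diagonal: (-9) + 0 + (-6)
= -15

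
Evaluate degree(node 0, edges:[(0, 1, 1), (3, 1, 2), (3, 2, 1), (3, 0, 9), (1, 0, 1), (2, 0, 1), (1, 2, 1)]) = 4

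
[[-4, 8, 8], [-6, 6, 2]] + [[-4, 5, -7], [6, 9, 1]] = [[-8, 13, 1], [0, 15, 3]]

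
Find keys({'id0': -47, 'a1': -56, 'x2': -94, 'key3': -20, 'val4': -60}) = ['id0', 'a1', 'x2', 'key3', 'val4']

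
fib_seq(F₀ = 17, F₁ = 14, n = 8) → [17, 14, 31, 45, 76, 121, 197, 318]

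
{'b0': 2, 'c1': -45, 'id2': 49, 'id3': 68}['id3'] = 68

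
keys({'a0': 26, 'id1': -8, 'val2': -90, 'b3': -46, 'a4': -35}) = ['a0', 'id1', 'val2', 'b3', 'a4']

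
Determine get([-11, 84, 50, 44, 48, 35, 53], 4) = 48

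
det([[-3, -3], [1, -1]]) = (-3)*(-1) - (-3)*(1)
= 6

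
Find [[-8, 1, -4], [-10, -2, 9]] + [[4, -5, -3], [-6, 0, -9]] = [[-4, -4, -7], [-16, -2, 0]]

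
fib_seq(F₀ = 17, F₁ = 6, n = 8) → [17, 6, 23, 29, 52, 81, 133, 214]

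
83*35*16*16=743680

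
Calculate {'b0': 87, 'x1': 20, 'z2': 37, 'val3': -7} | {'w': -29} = {'b0': 87, 'x1': 20, 'z2': 37, 'val3': -7, 'w': -29}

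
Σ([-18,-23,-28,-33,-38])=(-18) + (-23) + (-28) + (-33) + (-38)
= -140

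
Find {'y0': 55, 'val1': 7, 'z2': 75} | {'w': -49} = {'y0': 55, 'val1': 7, 'z2': 75, 'w': -49}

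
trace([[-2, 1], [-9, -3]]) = -5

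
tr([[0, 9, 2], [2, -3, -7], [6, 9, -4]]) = -7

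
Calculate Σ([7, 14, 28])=49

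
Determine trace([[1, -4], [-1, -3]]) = diagonal: 1 + (-3)
= -2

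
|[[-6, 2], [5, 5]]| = -40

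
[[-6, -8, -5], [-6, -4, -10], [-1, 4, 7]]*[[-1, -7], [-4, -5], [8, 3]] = C[0][0] = (-6)*(-1) + (-8)*(-4) + (-5)*(8) = -2
C[0][1] = (-6)*(-7) + (-8)*(-5) + (-5)*(3) = 67
C[1][0] = (-6)*(-1) + (-4)*(-4) + (-10)*(8) = -58
C[1][1] = (-6)*(-7) + (-4)*(-5) + (-10)*(3) = 32
C[2][0] = (-1)*(-1) + (4)*(-4) + (7)*(8) = 41
C[2][1] = (-1)*(-7) + (4)*(-5) + (7)*(3) = 8
= [[-2, 67], [-58, 32], [41, 8]]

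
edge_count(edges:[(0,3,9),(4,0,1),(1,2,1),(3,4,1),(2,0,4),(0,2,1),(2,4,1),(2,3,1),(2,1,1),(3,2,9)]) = 10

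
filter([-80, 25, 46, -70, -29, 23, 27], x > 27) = keep x where x > 27: -80✗, 25✗, 46✓, -70✗, -29✗, 23✗, 27✗
= [46]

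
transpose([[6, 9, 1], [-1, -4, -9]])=[[6, -1], [9, -4], [1, -9]]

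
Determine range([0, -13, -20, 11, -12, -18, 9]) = 31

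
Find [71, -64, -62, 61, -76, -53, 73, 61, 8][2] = -62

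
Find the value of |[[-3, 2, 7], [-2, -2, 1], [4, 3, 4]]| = (1)*(-3)*det([[-2, 1], [3, 4]]) + (-1)*(2)*det([[-2, 1], [4, 4]]) + (1)*(7)*det([[-2, -2], [4, 3]])
= 33 + 24 + 14
= 71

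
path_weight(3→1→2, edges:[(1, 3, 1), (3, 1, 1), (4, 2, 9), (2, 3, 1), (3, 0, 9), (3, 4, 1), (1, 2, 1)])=2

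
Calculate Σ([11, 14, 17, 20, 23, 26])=111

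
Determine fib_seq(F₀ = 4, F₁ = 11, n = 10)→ [4, 11, 15, 26, 41, 67, 108, 175, 283, 458]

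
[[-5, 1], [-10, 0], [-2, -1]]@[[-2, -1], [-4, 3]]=C[0][0] = (-5)*(-2) + (1)*(-4) = 6
C[0][1] = (-5)*(-1) + (1)*(3) = 8
C[1][0] = (-10)*(-2) + (0)*(-4) = 20
C[1][1] = (-10)*(-1) + (0)*(3) = 10
C[2][0] = (-2)*(-2) + (-1)*(-4) = 8
C[2][1] = (-2)*(-1) + (-1)*(3) = -1
= [[6, 8], [20, 10], [8, -1]]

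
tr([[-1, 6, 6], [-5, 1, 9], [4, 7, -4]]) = diagonal: (-1) + 1 + (-4)
= -4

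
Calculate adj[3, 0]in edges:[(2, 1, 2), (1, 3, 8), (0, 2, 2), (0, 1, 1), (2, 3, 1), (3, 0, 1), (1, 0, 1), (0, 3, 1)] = 1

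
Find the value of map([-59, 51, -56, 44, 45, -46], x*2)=[-118, 102, -112, 88, 90, -92]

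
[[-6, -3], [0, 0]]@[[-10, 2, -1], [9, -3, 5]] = C[0][0] = (-6)*(-10) + (-3)*(9) = 33
C[0][1] = (-6)*(2) + (-3)*(-3) = -3
C[0][2] = (-6)*(-1) + (-3)*(5) = -9
C[1][0] = (0)*(-10) + (0)*(9) = 0
C[1][1] = (0)*(2) + (0)*(-3) = 0
C[1][2] = (0)*(-1) + (0)*(5) = 0
= [[33, -3, -9], [0, 0, 0]]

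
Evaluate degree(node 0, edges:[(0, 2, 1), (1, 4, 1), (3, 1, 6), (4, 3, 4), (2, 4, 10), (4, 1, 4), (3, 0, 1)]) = 2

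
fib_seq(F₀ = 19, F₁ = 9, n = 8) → [19, 9, 28, 37, 65, 102, 167, 269]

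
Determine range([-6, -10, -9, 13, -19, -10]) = 32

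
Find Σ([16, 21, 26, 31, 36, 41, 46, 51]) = 16 + 21 + 26 + 31 + 36 + 41 + 46 + 51
= 268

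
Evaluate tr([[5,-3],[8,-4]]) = 1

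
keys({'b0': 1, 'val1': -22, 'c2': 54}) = ['b0', 'val1', 'c2']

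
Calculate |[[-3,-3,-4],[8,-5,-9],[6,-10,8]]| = (1)*(-3)*det([[-5, -9], [-10, 8]]) + (-1)*(-3)*det([[8, -9], [6, 8]]) + (1)*(-4)*det([[8, -5], [6, -10]])
= 390 + 354 + 200
= 944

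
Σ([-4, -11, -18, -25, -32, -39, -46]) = (-4) + (-11) + (-18) + (-25) + (-32) + (-39) + (-46)
= -175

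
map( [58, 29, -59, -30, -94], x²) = (58)²=3364, (29)²=841, (-59)²=3481, (-30)²=900, (-94)²=8836
= [3364, 841, 3481, 900, 8836]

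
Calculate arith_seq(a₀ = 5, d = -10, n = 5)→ [5, -5, -15, -25, -35]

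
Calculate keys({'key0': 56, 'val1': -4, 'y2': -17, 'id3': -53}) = ['key0', 'val1', 'y2', 'id3']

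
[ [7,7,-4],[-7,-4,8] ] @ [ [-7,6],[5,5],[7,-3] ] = [[-42, 89], [85, -86]]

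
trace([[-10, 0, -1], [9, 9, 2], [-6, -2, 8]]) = 7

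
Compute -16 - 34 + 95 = 45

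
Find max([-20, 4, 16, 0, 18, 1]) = 18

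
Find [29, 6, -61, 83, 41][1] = 6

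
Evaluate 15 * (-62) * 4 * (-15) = 55800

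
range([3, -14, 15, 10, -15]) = 30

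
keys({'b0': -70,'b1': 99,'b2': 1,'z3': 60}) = ['b0', 'b1', 'b2', 'z3']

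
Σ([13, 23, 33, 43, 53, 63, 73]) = 13 + 23 + 33 + 43 + 53 + 63 + 73
= 301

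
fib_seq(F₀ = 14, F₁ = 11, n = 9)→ F_2 = F_1 + F_0 = 25
F_3 = F_2 + F_1 = 36
F_4 = F_3 + F_2 = 61
...
= [14, 11, 25, 36, 61, 97, 158, 255, 413]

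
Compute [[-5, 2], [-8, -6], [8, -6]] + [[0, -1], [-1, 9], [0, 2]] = [[-5, 1], [-9, 3], [8, -4]]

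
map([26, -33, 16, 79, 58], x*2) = 26*2=52, -33*2=-66, 16*2=32, 79*2=158, 58*2=116
= [52, -66, 32, 158, 116]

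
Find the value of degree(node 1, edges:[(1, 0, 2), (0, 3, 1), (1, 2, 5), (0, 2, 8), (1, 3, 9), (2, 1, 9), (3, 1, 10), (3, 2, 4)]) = 5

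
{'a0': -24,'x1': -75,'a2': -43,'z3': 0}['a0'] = -24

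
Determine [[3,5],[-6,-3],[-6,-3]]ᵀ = [[3, -6, -6], [5, -3, -3]]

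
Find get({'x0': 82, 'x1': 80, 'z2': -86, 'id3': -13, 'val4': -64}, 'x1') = 80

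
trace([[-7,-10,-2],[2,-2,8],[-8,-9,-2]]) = diagonal: (-7) + (-2) + (-2)
= -11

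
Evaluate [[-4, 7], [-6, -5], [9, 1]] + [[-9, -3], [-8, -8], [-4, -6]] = [[-13, 4], [-14, -13], [5, -5]]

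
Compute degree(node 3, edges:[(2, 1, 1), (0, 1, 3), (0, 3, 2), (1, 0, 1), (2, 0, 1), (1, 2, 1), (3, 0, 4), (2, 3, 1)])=3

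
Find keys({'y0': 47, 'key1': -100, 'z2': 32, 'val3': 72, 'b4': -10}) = ['y0', 'key1', 'z2', 'val3', 'b4']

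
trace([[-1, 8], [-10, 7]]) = diagonal: (-1) + 7
= 6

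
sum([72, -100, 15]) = -13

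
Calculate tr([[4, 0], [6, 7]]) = diagonal: 4 + 7
= 11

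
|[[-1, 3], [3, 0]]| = (-1)*(0) - (3)*(3)
= -9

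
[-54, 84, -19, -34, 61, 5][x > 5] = [84, 61]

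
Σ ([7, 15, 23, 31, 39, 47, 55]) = 217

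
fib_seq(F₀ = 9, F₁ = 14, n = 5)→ [9, 14, 23, 37, 60]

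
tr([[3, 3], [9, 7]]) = 10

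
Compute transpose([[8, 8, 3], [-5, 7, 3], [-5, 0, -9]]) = [[8, -5, -5], [8, 7, 0], [3, 3, -9]]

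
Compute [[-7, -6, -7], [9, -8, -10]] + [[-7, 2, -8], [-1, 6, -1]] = [[-14, -4, -15], [8, -2, -11]]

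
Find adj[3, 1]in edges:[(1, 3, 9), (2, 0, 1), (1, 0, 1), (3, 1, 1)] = 1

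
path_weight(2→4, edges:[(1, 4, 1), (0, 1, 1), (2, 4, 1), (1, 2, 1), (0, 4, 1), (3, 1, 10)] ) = w(2→4)=1
= 1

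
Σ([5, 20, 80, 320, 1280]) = 5 + 20 + 80 + 320 + 1280
= 1705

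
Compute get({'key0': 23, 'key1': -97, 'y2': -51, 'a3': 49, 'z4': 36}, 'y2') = -51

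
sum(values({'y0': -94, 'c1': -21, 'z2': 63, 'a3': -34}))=(-94) + (-21) + 63 + (-34)
= -86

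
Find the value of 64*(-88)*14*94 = -7411712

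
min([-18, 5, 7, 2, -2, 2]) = -18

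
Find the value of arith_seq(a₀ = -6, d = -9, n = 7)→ [-6, -15, -24, -33, -42, -51, -60]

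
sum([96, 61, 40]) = 96 + 61 + 40
= 197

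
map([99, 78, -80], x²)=[9801, 6084, 6400]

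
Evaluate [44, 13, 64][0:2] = [44, 13]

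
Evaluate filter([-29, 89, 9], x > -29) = [89, 9]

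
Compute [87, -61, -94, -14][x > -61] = keep x where x > -61: 87✓, -61✗, -94✗, -14✓
= [87, -14]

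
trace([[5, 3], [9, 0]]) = 5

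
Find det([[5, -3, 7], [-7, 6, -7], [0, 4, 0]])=(1)*(5)*det([[6, -7], [4, 0]]) + (-1)*(-3)*det([[-7, -7], [0, 0]]) + (1)*(7)*det([[-7, 6], [0, 4]])
= 140 + 0 + -196
= -56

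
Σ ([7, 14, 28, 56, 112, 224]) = 441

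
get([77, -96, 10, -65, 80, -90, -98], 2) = 10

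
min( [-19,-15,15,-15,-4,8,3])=-19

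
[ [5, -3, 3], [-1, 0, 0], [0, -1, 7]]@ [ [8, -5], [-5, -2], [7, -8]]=[[76, -43], [-8, 5], [54, -54]]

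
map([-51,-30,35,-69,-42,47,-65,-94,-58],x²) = (-51)²=2601, (-30)²=900, (35)²=1225, (-69)²=4761, (-42)²=1764, (47)²=2209, (-65)²=4225, (-94)²=8836, (-58)²=3364
= [2601, 900, 1225, 4761, 1764, 2209, 4225, 8836, 3364]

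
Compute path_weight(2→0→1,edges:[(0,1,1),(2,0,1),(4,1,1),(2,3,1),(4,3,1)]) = 2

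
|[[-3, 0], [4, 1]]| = -3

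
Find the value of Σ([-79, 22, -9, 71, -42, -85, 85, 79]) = (-79) + 22 + (-9) + 71 + (-42) + (-85) + 85 + 79
= 42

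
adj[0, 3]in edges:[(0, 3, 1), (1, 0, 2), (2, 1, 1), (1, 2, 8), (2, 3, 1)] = 1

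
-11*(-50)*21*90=1039500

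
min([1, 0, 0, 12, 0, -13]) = -13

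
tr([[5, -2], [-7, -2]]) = diagonal: 5 + (-2)
= 3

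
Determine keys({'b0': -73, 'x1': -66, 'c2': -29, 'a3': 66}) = ['b0', 'x1', 'c2', 'a3']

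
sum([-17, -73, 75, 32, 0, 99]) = 116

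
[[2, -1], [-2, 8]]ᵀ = [[2, -2], [-1, 8]]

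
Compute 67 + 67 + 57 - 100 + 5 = 96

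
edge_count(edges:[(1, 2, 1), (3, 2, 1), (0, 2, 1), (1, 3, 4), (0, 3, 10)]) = 5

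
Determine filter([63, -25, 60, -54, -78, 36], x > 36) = keep x where x > 36: 63✓, -25✗, 60✓, -54✗, -78✗, 36✗
= [63, 60]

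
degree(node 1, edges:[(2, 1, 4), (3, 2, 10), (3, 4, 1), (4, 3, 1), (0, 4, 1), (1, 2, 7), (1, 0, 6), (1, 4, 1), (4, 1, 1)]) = 5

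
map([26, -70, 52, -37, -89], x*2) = [52, -140, 104, -74, -178]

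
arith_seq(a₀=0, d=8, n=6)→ a_0 = 0 + 0*8 = 0
a_1 = 0 + 1*8 = 8
a_2 = 0 + 2*8 = 16
...
= [0, 8, 16, 24, 32, 40]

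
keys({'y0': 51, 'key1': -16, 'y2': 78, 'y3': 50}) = ['y0', 'key1', 'y2', 'y3']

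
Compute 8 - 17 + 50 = 41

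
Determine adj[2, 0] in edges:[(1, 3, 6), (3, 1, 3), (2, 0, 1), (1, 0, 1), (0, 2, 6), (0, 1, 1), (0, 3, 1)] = 1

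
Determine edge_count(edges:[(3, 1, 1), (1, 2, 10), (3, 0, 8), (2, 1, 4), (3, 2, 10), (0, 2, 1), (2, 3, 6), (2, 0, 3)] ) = 8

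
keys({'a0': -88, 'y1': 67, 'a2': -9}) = ['a0', 'y1', 'a2']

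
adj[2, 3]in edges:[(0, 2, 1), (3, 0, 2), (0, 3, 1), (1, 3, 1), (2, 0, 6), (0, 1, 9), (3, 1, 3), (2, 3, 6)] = 6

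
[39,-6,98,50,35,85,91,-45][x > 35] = keep x where x > 35: 39✓, -6✗, 98✓, 50✓, 35✗, 85✓, 91✓, -45✗
= [39, 98, 50, 85, 91]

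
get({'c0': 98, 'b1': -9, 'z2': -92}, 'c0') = 98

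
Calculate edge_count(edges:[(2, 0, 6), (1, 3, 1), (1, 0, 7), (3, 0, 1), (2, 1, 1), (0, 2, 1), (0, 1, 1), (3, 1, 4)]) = 8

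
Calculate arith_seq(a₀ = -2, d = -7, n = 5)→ [-2, -9, -16, -23, -30]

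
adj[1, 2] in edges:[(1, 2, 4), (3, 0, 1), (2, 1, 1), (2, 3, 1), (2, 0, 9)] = 4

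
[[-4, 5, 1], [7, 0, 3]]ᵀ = [[-4, 7], [5, 0], [1, 3]]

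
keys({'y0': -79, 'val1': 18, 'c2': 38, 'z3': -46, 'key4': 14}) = ['y0', 'val1', 'c2', 'z3', 'key4']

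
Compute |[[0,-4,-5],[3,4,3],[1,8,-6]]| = (1)*(0)*det([[4, 3], [8, -6]]) + (-1)*(-4)*det([[3, 3], [1, -6]]) + (1)*(-5)*det([[3, 4], [1, 8]])
= 0 + -84 + -100
= -184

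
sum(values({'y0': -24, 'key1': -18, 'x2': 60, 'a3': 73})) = (-24) + (-18) + 60 + 73
= 91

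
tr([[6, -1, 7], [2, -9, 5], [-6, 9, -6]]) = diagonal: 6 + (-9) + (-6)
= -9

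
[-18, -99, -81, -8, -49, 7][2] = -81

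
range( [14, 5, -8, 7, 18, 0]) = 26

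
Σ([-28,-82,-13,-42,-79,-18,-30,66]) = (-28) + (-82) + (-13) + (-42) + (-79) + (-18) + (-30) + 66
= -226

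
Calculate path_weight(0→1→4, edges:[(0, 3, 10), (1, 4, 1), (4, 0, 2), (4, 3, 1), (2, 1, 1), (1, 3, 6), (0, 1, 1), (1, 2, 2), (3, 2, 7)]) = w(0→1)=1 + w(1→4)=1
= 2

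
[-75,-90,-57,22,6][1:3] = [-90, -57]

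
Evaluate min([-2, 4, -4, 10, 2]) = -4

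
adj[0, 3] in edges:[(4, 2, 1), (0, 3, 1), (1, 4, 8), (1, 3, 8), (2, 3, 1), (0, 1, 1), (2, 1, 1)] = 1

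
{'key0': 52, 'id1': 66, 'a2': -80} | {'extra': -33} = {'key0': 52, 'id1': 66, 'a2': -80, 'extra': -33}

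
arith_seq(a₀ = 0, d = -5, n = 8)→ [0, -5, -10, -15, -20, -25, -30, -35]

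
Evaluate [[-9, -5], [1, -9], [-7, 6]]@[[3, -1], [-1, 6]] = C[0][0] = (-9)*(3) + (-5)*(-1) = -22
C[0][1] = (-9)*(-1) + (-5)*(6) = -21
C[1][0] = (1)*(3) + (-9)*(-1) = 12
C[1][1] = (1)*(-1) + (-9)*(6) = -55
C[2][0] = (-7)*(3) + (6)*(-1) = -27
C[2][1] = (-7)*(-1) + (6)*(6) = 43
= [[-22, -21], [12, -55], [-27, 43]]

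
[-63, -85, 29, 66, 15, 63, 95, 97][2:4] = [29, 66]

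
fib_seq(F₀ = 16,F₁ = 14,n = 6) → F_2 = F_1 + F_0 = 30
F_3 = F_2 + F_1 = 44
F_4 = F_3 + F_2 = 74
...
= [16, 14, 30, 44, 74, 118]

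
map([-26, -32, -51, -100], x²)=[676, 1024, 2601, 10000]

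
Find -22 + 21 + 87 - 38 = 48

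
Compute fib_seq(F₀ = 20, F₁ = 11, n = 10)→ F_2 = F_1 + F_0 = 31
F_3 = F_2 + F_1 = 42
F_4 = F_3 + F_2 = 73
...
= [20, 11, 31, 42, 73, 115, 188, 303, 491, 794]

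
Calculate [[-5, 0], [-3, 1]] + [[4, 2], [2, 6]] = [[-1, 2], [-1, 7]]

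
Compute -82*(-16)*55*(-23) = -1659680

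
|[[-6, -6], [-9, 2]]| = -66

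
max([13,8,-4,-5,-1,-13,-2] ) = 13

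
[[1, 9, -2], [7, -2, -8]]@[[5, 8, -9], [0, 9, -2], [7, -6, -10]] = C[0][0] = (1)*(5) + (9)*(0) + (-2)*(7) = -9
C[0][1] = (1)*(8) + (9)*(9) + (-2)*(-6) = 101
C[0][2] = (1)*(-9) + (9)*(-2) + (-2)*(-10) = -7
C[1][0] = (7)*(5) + (-2)*(0) + (-8)*(7) = -21
C[1][1] = (7)*(8) + (-2)*(9) + (-8)*(-6) = 86
C[1][2] = (7)*(-9) + (-2)*(-2) + (-8)*(-10) = 21
= [[-9, 101, -7], [-21, 86, 21]]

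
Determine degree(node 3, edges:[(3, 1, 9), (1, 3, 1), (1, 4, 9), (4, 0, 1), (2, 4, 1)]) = incident: (3,1), (1,3)
= 2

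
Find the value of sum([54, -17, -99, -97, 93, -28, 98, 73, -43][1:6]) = -148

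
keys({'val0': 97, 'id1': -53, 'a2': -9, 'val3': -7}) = ['val0', 'id1', 'a2', 'val3']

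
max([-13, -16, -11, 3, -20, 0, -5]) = 3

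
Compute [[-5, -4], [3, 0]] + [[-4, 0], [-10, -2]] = [[-9, -4], [-7, -2]]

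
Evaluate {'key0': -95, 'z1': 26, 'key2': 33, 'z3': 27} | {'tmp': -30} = {'key0': -95, 'z1': 26, 'key2': 33, 'z3': 27, 'tmp': -30}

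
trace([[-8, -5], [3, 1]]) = -7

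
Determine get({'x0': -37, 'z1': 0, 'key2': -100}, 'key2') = -100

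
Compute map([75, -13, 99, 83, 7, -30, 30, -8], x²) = (75)²=5625, (-13)²=169, (99)²=9801, (83)²=6889, (7)²=49, (-30)²=900, (30)²=900, (-8)²=64
= [5625, 169, 9801, 6889, 49, 900, 900, 64]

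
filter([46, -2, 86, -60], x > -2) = [46, 86]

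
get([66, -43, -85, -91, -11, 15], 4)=-11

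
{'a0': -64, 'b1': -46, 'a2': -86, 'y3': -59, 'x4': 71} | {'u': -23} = {'a0': -64, 'b1': -46, 'a2': -86, 'y3': -59, 'x4': 71, 'u': -23}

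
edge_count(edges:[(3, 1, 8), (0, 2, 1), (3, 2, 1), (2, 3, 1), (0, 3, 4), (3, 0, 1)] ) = 6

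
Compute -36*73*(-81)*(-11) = -2341548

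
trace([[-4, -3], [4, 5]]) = diagonal: (-4) + 5
= 1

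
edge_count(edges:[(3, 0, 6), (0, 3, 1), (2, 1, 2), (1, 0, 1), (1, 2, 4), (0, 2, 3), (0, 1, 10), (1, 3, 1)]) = 8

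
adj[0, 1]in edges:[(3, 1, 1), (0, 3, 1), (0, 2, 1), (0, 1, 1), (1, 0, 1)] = 1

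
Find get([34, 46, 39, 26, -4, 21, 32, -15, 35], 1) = 46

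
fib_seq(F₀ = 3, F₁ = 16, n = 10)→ F_2 = F_1 + F_0 = 19
F_3 = F_2 + F_1 = 35
F_4 = F_3 + F_2 = 54
...
= [3, 16, 19, 35, 54, 89, 143, 232, 375, 607]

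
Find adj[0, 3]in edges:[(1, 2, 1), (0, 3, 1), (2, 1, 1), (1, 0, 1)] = 1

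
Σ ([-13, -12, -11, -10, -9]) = (-13) + (-12) + (-11) + (-10) + (-9)
= -55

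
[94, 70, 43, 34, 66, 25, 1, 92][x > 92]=[94]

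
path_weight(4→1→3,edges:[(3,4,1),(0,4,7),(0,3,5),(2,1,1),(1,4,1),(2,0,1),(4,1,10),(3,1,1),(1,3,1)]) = 11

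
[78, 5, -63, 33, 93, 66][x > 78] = keep x where x > 78: 78✗, 5✗, -63✗, 33✗, 93✓, 66✗
= [93]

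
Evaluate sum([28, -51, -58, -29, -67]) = -177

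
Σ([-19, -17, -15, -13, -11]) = (-19) + (-17) + (-15) + (-13) + (-11)
= -75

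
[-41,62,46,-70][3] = -70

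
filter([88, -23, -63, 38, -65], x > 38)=keep x where x > 38: 88✓, -23✗, -63✗, 38✗, -65✗
= [88]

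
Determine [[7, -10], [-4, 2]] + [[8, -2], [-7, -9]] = [[15, -12], [-11, -7]]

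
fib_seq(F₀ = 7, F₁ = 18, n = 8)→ [7, 18, 25, 43, 68, 111, 179, 290]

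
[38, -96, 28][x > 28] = keep x where x > 28: 38✓, -96✗, 28✗
= [38]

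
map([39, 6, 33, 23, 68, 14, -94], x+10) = 39+10=49, 6+10=16, 33+10=43, 23+10=33, 68+10=78, 14+10=24, -94+10=-84
= [49, 16, 43, 33, 78, 24, -84]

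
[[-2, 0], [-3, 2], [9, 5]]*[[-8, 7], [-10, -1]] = C[0][0] = (-2)*(-8) + (0)*(-10) = 16
C[0][1] = (-2)*(7) + (0)*(-1) = -14
C[1][0] = (-3)*(-8) + (2)*(-10) = 4
C[1][1] = (-3)*(7) + (2)*(-1) = -23
C[2][0] = (9)*(-8) + (5)*(-10) = -122
C[2][1] = (9)*(7) + (5)*(-1) = 58
= [[16, -14], [4, -23], [-122, 58]]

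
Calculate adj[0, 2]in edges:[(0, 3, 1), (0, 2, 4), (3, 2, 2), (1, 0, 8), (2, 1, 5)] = 4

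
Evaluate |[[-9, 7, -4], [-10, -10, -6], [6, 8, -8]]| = -1884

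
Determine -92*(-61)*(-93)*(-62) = 32358792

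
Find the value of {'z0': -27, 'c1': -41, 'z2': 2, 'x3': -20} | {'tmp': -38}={'z0': -27, 'c1': -41, 'z2': 2, 'x3': -20, 'tmp': -38}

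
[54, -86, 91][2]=91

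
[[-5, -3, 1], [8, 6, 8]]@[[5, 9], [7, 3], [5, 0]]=C[0][0] = (-5)*(5) + (-3)*(7) + (1)*(5) = -41
C[0][1] = (-5)*(9) + (-3)*(3) + (1)*(0) = -54
C[1][0] = (8)*(5) + (6)*(7) + (8)*(5) = 122
C[1][1] = (8)*(9) + (6)*(3) + (8)*(0) = 90
= [[-41, -54], [122, 90]]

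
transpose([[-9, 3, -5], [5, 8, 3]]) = [[-9, 5], [3, 8], [-5, 3]]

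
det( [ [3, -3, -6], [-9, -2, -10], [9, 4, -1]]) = (1)*(3)*det([[-2, -10], [4, -1]]) + (-1)*(-3)*det([[-9, -10], [9, -1]]) + (1)*(-6)*det([[-9, -2], [9, 4]])
= 126 + 297 + 108
= 531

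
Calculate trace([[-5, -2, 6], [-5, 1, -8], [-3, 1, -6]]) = -10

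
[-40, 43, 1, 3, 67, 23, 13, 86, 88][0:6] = [-40, 43, 1, 3, 67, 23]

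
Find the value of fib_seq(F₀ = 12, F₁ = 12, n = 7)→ F_2 = F_1 + F_0 = 24
F_3 = F_2 + F_1 = 36
F_4 = F_3 + F_2 = 60
...
= [12, 12, 24, 36, 60, 96, 156]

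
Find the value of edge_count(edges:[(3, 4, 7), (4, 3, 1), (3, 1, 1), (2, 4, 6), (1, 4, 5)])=5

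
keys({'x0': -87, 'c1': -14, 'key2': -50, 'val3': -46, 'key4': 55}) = ['x0', 'c1', 'key2', 'val3', 'key4']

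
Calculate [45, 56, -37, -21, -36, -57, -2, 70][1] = 56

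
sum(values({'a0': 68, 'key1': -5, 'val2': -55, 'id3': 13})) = 68 + (-5) + (-55) + 13
= 21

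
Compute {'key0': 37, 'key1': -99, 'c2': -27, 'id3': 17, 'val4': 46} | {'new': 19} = {'key0': 37, 'key1': -99, 'c2': -27, 'id3': 17, 'val4': 46, 'new': 19}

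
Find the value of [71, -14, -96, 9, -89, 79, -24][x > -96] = keep x where x > -96: 71✓, -14✓, -96✗, 9✓, -89✓, 79✓, -24✓
= [71, -14, 9, -89, 79, -24]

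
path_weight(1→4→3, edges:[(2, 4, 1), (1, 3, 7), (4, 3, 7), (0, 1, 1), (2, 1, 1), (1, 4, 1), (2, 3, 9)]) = 8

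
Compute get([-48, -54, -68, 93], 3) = 93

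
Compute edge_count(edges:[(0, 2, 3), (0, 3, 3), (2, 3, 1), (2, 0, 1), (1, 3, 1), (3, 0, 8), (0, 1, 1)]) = 7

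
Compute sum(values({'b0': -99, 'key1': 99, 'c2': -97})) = (-99) + 99 + (-97)
= -97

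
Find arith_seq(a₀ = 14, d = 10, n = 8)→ a_0 = 14 + 0*10 = 14
a_1 = 14 + 1*10 = 24
a_2 = 14 + 2*10 = 34
...
= [14, 24, 34, 44, 54, 64, 74, 84]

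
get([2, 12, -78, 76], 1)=12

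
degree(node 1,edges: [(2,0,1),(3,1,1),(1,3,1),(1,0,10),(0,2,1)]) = 3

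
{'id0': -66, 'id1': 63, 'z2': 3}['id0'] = -66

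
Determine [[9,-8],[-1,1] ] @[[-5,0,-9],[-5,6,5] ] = [[-5, -48, -121], [0, 6, 14]]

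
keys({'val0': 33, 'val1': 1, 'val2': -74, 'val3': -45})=['val0', 'val1', 'val2', 'val3']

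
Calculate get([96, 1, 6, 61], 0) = 96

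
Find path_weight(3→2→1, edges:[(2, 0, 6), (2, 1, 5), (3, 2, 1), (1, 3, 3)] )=w(3→2)=1 + w(2→1)=5
= 6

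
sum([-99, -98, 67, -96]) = -226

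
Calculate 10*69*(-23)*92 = -1460040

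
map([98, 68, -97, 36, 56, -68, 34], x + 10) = 98+10=108, 68+10=78, -97+10=-87, 36+10=46, 56+10=66, -68+10=-58, 34+10=44
= [108, 78, -87, 46, 66, -58, 44]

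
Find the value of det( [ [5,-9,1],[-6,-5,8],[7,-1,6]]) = -897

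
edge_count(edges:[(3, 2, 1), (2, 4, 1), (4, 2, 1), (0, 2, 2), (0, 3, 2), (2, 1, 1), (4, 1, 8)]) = 7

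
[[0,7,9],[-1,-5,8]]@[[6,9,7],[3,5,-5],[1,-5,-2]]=C[0][0] = (0)*(6) + (7)*(3) + (9)*(1) = 30
C[0][1] = (0)*(9) + (7)*(5) + (9)*(-5) = -10
C[0][2] = (0)*(7) + (7)*(-5) + (9)*(-2) = -53
C[1][0] = (-1)*(6) + (-5)*(3) + (8)*(1) = -13
C[1][1] = (-1)*(9) + (-5)*(5) + (8)*(-5) = -74
C[1][2] = (-1)*(7) + (-5)*(-5) + (8)*(-2) = 2
= [[30, -10, -53], [-13, -74, 2]]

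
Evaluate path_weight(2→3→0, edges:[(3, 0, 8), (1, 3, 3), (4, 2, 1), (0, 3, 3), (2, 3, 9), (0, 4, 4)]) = w(2→3)=9 + w(3→0)=8
= 17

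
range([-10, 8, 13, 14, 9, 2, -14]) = 28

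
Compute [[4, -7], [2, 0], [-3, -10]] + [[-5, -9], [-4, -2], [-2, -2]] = [[-1, -16], [-2, -2], [-5, -12]]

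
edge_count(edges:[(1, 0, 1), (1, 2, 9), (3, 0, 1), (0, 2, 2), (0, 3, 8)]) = 5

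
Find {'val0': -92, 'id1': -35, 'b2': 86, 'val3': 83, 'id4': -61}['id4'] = -61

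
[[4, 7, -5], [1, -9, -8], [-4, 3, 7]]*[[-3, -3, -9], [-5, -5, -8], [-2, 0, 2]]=[[-37, -47, -102], [58, 42, 47], [-17, -3, 26]]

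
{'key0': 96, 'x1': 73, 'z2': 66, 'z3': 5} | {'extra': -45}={'key0': 96, 'x1': 73, 'z2': 66, 'z3': 5, 'extra': -45}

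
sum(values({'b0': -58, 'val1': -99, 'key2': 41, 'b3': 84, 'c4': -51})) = -83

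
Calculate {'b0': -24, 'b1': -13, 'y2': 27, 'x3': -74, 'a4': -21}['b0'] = -24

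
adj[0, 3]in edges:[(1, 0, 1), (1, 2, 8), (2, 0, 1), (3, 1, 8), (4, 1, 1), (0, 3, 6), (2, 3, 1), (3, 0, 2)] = 6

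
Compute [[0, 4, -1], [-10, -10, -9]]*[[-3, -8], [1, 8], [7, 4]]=C[0][0] = (0)*(-3) + (4)*(1) + (-1)*(7) = -3
C[0][1] = (0)*(-8) + (4)*(8) + (-1)*(4) = 28
C[1][0] = (-10)*(-3) + (-10)*(1) + (-9)*(7) = -43
C[1][1] = (-10)*(-8) + (-10)*(8) + (-9)*(4) = -36
= [[-3, 28], [-43, -36]]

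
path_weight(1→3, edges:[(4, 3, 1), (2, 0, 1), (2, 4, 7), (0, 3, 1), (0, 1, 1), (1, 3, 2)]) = 2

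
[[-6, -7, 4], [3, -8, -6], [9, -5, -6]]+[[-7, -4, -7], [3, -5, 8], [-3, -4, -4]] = [[-13, -11, -3], [6, -13, 2], [6, -9, -10]]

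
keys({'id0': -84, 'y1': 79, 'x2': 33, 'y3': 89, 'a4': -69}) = ['id0', 'y1', 'x2', 'y3', 'a4']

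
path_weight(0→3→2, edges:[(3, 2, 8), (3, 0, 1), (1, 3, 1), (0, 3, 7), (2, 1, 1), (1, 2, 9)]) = w(0→3)=7 + w(3→2)=8
= 15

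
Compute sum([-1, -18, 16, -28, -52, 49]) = (-1) + (-18) + 16 + (-28) + (-52) + 49
= -34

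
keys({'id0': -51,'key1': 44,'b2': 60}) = ['id0', 'key1', 'b2']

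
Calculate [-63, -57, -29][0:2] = [-63, -57]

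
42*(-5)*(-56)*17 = 199920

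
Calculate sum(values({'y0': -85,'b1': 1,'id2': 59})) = -25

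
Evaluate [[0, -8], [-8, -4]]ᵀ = [[0, -8], [-8, -4]]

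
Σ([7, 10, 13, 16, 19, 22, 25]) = 7 + 10 + 13 + 16 + 19 + 22 + 25
= 112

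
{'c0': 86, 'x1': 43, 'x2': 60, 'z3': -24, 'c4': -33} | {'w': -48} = {'c0': 86, 'x1': 43, 'x2': 60, 'z3': -24, 'c4': -33, 'w': -48}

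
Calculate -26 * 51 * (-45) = 59670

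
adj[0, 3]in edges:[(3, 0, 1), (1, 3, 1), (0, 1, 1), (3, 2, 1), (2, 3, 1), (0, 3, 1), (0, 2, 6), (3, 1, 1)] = 1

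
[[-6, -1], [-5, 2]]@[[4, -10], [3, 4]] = C[0][0] = (-6)*(4) + (-1)*(3) = -27
C[0][1] = (-6)*(-10) + (-1)*(4) = 56
C[1][0] = (-5)*(4) + (2)*(3) = -14
C[1][1] = (-5)*(-10) + (2)*(4) = 58
= [[-27, 56], [-14, 58]]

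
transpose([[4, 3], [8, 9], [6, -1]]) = [[4, 8, 6], [3, 9, -1]]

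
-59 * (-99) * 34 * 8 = 1588752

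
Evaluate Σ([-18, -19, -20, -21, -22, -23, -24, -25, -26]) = -198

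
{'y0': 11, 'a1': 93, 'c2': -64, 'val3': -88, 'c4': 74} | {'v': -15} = {'y0': 11, 'a1': 93, 'c2': -64, 'val3': -88, 'c4': 74, 'v': -15}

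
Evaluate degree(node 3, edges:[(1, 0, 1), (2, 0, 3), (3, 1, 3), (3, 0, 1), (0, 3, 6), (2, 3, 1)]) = incident: (3,1), (3,0), (0,3), (2,3)
= 4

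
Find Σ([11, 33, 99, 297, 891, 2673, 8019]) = 12023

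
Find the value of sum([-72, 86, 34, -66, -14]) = -32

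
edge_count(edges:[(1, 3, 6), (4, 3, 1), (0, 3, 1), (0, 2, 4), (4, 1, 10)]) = 5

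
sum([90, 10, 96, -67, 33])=90 + 10 + 96 + (-67) + 33
= 162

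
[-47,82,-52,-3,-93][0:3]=[-47, 82, -52]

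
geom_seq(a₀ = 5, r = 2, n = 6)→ [5, 10, 20, 40, 80, 160]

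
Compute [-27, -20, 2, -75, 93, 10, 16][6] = 16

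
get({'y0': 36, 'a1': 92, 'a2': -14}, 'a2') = -14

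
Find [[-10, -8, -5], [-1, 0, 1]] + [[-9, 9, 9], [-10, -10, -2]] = [[-19, 1, 4], [-11, -10, -1]]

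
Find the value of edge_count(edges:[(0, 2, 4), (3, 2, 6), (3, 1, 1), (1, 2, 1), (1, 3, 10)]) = 5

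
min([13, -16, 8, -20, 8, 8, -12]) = -20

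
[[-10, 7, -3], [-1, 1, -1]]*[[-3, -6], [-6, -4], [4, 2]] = [[-24, 26], [-7, 0]]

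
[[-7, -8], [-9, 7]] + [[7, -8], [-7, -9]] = [[0, -16], [-16, -2]]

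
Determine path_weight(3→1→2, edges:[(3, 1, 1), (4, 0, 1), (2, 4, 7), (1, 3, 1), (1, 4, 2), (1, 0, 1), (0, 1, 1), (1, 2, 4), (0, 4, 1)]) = w(3→1)=1 + w(1→2)=4
= 5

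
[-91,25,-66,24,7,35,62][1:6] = [25, -66, 24, 7, 35]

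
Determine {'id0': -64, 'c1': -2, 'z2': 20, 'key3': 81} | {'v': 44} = {'id0': -64, 'c1': -2, 'z2': 20, 'key3': 81, 'v': 44}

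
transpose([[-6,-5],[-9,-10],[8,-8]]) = [[-6, -9, 8], [-5, -10, -8]]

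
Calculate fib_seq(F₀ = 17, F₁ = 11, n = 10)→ [17, 11, 28, 39, 67, 106, 173, 279, 452, 731]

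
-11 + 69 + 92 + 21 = 171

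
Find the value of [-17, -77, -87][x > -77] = [-17]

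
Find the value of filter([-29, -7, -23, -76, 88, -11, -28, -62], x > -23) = keep x where x > -23: -29✗, -7✓, -23✗, -76✗, 88✓, -11✓, -28✗, -62✗
= [-7, 88, -11]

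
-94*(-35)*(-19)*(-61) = 3813110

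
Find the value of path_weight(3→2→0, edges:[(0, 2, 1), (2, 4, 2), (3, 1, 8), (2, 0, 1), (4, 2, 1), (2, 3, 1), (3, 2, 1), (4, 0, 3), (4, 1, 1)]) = 2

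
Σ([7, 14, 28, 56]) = 7 + 14 + 28 + 56
= 105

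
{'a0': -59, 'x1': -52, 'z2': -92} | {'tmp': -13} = {'a0': -59, 'x1': -52, 'z2': -92, 'tmp': -13}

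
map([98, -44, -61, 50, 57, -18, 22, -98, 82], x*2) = [196, -88, -122, 100, 114, -36, 44, -196, 164]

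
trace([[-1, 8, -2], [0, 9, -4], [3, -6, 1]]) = diagonal: (-1) + 9 + 1
= 9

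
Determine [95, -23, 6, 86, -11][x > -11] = [95, 6, 86]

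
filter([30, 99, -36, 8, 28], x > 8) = keep x where x > 8: 30✓, 99✓, -36✗, 8✗, 28✓
= [30, 99, 28]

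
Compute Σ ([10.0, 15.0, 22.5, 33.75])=10.0 + 15.0 + 22.5 + 33.75
= 81.25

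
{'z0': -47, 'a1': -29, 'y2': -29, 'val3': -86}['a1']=-29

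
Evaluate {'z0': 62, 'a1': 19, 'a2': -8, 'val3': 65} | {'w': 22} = {'z0': 62, 'a1': 19, 'a2': -8, 'val3': 65, 'w': 22}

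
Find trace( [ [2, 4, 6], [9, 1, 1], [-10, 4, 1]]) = diagonal: 2 + 1 + 1
= 4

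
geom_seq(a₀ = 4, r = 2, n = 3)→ [4, 8, 16]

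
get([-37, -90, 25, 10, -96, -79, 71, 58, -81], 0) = -37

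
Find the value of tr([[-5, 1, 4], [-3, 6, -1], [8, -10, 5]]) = diagonal: (-5) + 6 + 5
= 6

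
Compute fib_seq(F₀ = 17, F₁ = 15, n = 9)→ [17, 15, 32, 47, 79, 126, 205, 331, 536]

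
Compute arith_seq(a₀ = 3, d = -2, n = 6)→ a_0 = 3 + 0*-2 = 3
a_1 = 3 + 1*-2 = 1
a_2 = 3 + 2*-2 = -1
...
= [3, 1, -1, -3, -5, -7]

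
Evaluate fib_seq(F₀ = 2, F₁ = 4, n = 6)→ [2, 4, 6, 10, 16, 26]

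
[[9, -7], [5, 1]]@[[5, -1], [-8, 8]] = C[0][0] = (9)*(5) + (-7)*(-8) = 101
C[0][1] = (9)*(-1) + (-7)*(8) = -65
C[1][0] = (5)*(5) + (1)*(-8) = 17
C[1][1] = (5)*(-1) + (1)*(8) = 3
= [[101, -65], [17, 3]]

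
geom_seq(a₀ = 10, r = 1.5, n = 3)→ [10.0, 15.0, 22.5]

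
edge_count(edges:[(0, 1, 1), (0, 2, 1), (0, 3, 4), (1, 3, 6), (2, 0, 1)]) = 5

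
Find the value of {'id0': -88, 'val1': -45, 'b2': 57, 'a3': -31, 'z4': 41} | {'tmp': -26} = {'id0': -88, 'val1': -45, 'b2': 57, 'a3': -31, 'z4': 41, 'tmp': -26}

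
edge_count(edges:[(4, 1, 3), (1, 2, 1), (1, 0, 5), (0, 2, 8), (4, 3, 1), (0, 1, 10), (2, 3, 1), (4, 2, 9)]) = 8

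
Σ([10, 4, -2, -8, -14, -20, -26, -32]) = -88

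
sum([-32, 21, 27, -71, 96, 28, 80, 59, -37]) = (-32) + 21 + 27 + (-71) + 96 + 28 + 80 + 59 + (-37)
= 171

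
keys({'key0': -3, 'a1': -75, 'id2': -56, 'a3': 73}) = ['key0', 'a1', 'id2', 'a3']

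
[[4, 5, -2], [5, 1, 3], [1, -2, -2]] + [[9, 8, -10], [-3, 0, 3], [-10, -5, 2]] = [[13, 13, -12], [2, 1, 6], [-9, -7, 0]]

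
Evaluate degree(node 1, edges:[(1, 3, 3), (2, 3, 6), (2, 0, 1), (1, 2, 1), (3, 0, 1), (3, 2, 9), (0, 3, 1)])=2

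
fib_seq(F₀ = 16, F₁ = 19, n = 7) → [16, 19, 35, 54, 89, 143, 232]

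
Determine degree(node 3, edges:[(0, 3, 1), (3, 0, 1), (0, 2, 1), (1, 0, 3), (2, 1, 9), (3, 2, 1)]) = incident: (0,3), (3,0), (3,2)
= 3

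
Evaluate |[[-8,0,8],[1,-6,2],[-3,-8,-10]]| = -816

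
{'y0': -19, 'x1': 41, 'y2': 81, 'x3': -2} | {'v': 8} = {'y0': -19, 'x1': 41, 'y2': 81, 'x3': -2, 'v': 8}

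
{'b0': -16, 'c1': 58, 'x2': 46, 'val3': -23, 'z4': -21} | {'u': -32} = {'b0': -16, 'c1': 58, 'x2': 46, 'val3': -23, 'z4': -21, 'u': -32}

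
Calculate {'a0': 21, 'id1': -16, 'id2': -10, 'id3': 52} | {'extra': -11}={'a0': 21, 'id1': -16, 'id2': -10, 'id3': 52, 'extra': -11}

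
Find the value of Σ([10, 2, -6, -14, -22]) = 10 + 2 + (-6) + (-14) + (-22)
= -30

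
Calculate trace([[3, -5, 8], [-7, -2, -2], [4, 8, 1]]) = diagonal: 3 + (-2) + 1
= 2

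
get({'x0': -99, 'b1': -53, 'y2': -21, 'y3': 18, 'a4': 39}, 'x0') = -99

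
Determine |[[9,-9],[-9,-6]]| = (9)*(-6) - (-9)*(-9)
= -135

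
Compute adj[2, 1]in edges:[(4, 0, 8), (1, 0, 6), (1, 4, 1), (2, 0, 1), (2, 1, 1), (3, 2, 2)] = 1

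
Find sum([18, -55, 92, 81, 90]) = 18 + (-55) + 92 + 81 + 90
= 226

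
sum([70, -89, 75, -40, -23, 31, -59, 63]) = 70 + (-89) + 75 + (-40) + (-23) + 31 + (-59) + 63
= 28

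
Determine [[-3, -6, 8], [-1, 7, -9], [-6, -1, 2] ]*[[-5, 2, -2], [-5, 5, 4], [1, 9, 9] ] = C[0][0] = (-3)*(-5) + (-6)*(-5) + (8)*(1) = 53
C[0][1] = (-3)*(2) + (-6)*(5) + (8)*(9) = 36
C[0][2] = (-3)*(-2) + (-6)*(4) + (8)*(9) = 54
C[1][0] = (-1)*(-5) + (7)*(-5) + (-9)*(1) = -39
C[1][1] = (-1)*(2) + (7)*(5) + (-9)*(9) = -48
C[1][2] = (-1)*(-2) + (7)*(4) + (-9)*(9) = -51
... (3 more cells)
= [[53, 36, 54], [-39, -48, -51], [37, 1, 26]]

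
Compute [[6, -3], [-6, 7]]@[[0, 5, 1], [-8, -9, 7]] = [[24, 57, -15], [-56, -93, 43]]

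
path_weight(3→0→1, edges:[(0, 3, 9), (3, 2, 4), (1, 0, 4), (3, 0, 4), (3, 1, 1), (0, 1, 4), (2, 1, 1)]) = w(3→0)=4 + w(0→1)=4
= 8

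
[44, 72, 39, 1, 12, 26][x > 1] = keep x where x > 1: 44✓, 72✓, 39✓, 1✗, 12✓, 26✓
= [44, 72, 39, 12, 26]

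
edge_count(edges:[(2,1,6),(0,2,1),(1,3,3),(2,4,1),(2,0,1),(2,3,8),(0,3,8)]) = 7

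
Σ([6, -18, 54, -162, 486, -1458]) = 6 + -18 + 54 + -162 + 486 + -1458
= -1092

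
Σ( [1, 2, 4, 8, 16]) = 1 + 2 + 4 + 8 + 16
= 31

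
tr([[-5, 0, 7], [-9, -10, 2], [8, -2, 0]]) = diagonal: (-5) + (-10) + 0
= -15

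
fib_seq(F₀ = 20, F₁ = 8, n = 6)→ [20, 8, 28, 36, 64, 100]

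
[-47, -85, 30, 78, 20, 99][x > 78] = keep x where x > 78: -47✗, -85✗, 30✗, 78✗, 20✗, 99✓
= [99]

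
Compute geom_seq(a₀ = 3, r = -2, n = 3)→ [3, -6, 12]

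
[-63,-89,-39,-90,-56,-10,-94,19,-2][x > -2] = [19]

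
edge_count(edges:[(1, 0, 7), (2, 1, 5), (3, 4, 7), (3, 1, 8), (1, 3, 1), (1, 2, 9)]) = 6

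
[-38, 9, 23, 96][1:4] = [9, 23, 96]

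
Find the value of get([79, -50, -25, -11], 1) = -50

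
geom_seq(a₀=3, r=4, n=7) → a_0 = 3*4^0 = 3
a_1 = 3*4^1 = 12
a_2 = 3*4^2 = 48
...
= [3, 12, 48, 192, 768, 3072, 12288]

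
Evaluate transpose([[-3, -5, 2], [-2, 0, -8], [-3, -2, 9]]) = [[-3, -2, -3], [-5, 0, -2], [2, -8, 9]]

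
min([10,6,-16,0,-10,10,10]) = -16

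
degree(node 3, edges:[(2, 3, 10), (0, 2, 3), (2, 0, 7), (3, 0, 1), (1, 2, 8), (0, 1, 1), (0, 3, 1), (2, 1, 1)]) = incident: (2,3), (3,0), (0,3)
= 3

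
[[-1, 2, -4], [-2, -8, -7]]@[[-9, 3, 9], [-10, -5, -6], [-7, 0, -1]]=[[17, -13, -17], [147, 34, 37]]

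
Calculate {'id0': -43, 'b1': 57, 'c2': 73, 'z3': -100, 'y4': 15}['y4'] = 15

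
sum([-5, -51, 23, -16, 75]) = 26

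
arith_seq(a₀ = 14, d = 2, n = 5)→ [14, 16, 18, 20, 22]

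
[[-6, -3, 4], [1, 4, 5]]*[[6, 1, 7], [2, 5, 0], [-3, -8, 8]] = C[0][0] = (-6)*(6) + (-3)*(2) + (4)*(-3) = -54
C[0][1] = (-6)*(1) + (-3)*(5) + (4)*(-8) = -53
C[0][2] = (-6)*(7) + (-3)*(0) + (4)*(8) = -10
C[1][0] = (1)*(6) + (4)*(2) + (5)*(-3) = -1
C[1][1] = (1)*(1) + (4)*(5) + (5)*(-8) = -19
C[1][2] = (1)*(7) + (4)*(0) + (5)*(8) = 47
= [[-54, -53, -10], [-1, -19, 47]]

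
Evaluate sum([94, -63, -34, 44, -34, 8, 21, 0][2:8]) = 5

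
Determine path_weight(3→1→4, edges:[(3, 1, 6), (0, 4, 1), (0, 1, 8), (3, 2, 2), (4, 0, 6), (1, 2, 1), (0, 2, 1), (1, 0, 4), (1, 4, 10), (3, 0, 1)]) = 16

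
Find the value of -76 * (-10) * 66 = 50160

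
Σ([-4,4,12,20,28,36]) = 96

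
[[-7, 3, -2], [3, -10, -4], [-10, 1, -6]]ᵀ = [[-7, 3, -10], [3, -10, 1], [-2, -4, -6]]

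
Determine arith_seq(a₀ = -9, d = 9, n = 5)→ a_0 = -9 + 0*9 = -9
a_1 = -9 + 1*9 = 0
a_2 = -9 + 2*9 = 9
...
= [-9, 0, 9, 18, 27]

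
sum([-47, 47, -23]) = -23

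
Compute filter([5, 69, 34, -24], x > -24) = [5, 69, 34]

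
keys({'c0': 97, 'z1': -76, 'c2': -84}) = ['c0', 'z1', 'c2']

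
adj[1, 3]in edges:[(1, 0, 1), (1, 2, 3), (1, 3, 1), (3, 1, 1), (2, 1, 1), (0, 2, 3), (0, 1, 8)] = 1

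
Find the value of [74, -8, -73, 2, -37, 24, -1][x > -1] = [74, 2, 24]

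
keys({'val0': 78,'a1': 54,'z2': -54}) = ['val0', 'a1', 'z2']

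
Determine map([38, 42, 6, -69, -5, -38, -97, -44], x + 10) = [48, 52, 16, -59, 5, -28, -87, -34]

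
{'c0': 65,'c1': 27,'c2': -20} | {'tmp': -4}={'c0': 65, 'c1': 27, 'c2': -20, 'tmp': -4}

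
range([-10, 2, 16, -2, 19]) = 29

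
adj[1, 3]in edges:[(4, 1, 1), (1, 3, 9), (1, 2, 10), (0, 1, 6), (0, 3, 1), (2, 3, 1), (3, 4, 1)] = 9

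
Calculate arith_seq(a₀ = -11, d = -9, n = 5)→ a_0 = -11 + 0*-9 = -11
a_1 = -11 + 1*-9 = -20
a_2 = -11 + 2*-9 = -29
...
= [-11, -20, -29, -38, -47]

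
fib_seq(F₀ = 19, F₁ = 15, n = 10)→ F_2 = F_1 + F_0 = 34
F_3 = F_2 + F_1 = 49
F_4 = F_3 + F_2 = 83
...
= [19, 15, 34, 49, 83, 132, 215, 347, 562, 909]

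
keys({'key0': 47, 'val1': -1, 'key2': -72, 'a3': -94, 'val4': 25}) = ['key0', 'val1', 'key2', 'a3', 'val4']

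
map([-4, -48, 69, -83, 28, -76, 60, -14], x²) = (-4)²=16, (-48)²=2304, (69)²=4761, (-83)²=6889, (28)²=784, (-76)²=5776, (60)²=3600, (-14)²=196
= [16, 2304, 4761, 6889, 784, 5776, 3600, 196]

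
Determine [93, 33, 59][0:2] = [93, 33]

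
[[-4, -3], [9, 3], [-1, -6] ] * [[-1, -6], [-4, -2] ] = C[0][0] = (-4)*(-1) + (-3)*(-4) = 16
C[0][1] = (-4)*(-6) + (-3)*(-2) = 30
C[1][0] = (9)*(-1) + (3)*(-4) = -21
C[1][1] = (9)*(-6) + (3)*(-2) = -60
C[2][0] = (-1)*(-1) + (-6)*(-4) = 25
C[2][1] = (-1)*(-6) + (-6)*(-2) = 18
= [[16, 30], [-21, -60], [25, 18]]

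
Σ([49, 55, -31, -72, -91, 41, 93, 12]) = 49 + 55 + (-31) + (-72) + (-91) + 41 + 93 + 12
= 56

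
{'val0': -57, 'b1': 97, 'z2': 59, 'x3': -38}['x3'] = -38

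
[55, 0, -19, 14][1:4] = [0, -19, 14]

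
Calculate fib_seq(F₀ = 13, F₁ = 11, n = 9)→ [13, 11, 24, 35, 59, 94, 153, 247, 400]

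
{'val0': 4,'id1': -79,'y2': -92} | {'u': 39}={'val0': 4, 'id1': -79, 'y2': -92, 'u': 39}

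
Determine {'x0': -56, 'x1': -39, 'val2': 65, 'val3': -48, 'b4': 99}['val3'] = -48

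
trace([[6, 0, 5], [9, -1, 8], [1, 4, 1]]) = 6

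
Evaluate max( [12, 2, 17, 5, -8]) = 17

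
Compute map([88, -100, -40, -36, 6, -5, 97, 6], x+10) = 88+10=98, -100+10=-90, -40+10=-30, -36+10=-26, 6+10=16, -5+10=5, 97+10=107, 6+10=16
= [98, -90, -30, -26, 16, 5, 107, 16]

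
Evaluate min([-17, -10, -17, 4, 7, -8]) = -17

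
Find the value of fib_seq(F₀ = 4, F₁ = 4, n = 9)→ [4, 4, 8, 12, 20, 32, 52, 84, 136]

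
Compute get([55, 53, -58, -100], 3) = -100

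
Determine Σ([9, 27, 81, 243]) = 9 + 27 + 81 + 243
= 360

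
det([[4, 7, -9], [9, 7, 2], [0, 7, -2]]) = -553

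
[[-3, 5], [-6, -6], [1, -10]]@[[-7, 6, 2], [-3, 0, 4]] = C[0][0] = (-3)*(-7) + (5)*(-3) = 6
C[0][1] = (-3)*(6) + (5)*(0) = -18
C[0][2] = (-3)*(2) + (5)*(4) = 14
C[1][0] = (-6)*(-7) + (-6)*(-3) = 60
C[1][1] = (-6)*(6) + (-6)*(0) = -36
C[1][2] = (-6)*(2) + (-6)*(4) = -36
... (3 more cells)
= [[6, -18, 14], [60, -36, -36], [23, 6, -38]]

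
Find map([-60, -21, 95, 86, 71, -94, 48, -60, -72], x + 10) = -60+10=-50, -21+10=-11, 95+10=105, 86+10=96, 71+10=81, -94+10=-84, 48+10=58, -60+10=-50, -72+10=-62
= [-50, -11, 105, 96, 81, -84, 58, -50, -62]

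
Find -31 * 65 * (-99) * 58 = 11570130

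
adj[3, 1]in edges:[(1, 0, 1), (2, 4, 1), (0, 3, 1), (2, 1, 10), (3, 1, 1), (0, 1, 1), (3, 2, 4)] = 1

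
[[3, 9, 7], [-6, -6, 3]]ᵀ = [[3, -6], [9, -6], [7, 3]]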